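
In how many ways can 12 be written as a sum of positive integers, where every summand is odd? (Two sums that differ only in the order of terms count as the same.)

They are:
11+1
9+3
9+1+1+1
7+5
7+3+1+1
7+1+1+1+1+1
5+5+1+1
5+3+3+1
5+3+1+1+1+1
5+1+1+1+1+1+1+1
3+3+3+3
3+3+3+1+1+1
3+3+1+1+1+1+1+1
3+1+1+1+1+1+1+1+1+1
1+1+1+1+1+1+1+1+1+1+1+1

15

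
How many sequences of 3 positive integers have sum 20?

171

Place 2 bars in the 19 internal gaps of a row of 20 dots: C(19,2) = 171.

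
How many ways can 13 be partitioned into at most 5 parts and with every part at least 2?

23

Enumerating:
13
11,2
10,3
9,4
9,2,2
8,5
8,3,2
7,6
7,4,2
7,3,3
7,2,2,2
6,5,2
6,4,3
6,3,2,2
5,5,3
5,4,4
5,4,2,2
5,3,3,2
5,2,2,2,2
4,4,3,2
4,3,3,3
4,3,2,2,2
3,3,3,2,2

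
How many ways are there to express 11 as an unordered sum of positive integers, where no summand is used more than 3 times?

A partial list (first 12 by largest part):
11
1, 10
2, 9
1, 1, 9
3, 8
1, 2, 8
1, 1, 1, 8
4, 7
1, 3, 7
2, 2, 7
1, 1, 2, 7
5, 6
…and 26 more, for 38 total.

38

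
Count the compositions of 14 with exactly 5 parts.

By stars and bars with positive parts, the count is C(13,4) = 715.

715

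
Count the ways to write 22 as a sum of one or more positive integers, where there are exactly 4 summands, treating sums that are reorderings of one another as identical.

84

Enumerating by decreasing first part gives 84 partitions in all.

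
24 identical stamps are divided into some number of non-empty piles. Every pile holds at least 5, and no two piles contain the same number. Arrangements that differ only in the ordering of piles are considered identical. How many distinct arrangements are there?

15

The partitions of 24 that satisfy the conditions:
24
19, 5
18, 6
17, 7
16, 8
15, 9
14, 10
13, 11
13, 6, 5
12, 7, 5
11, 8, 5
11, 7, 6
10, 9, 5
10, 8, 6
9, 8, 7
Counting gives 15.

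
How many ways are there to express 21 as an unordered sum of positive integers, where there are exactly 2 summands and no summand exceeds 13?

Listing the qualifying partitions of 21:
13, 8
12, 9
11, 10

3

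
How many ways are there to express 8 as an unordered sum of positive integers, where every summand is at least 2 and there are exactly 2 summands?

They are:
2,6
3,5
4,4

3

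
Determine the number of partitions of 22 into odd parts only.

89

There are 89 such partitions.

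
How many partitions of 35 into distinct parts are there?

Counting exhaustively, 585 partitions satisfy the conditions.

585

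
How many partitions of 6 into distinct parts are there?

They are:
6
5 + 1
4 + 2
3 + 2 + 1

4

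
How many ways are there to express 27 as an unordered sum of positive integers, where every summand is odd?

192

Counting exhaustively, 192 partitions satisfy the conditions.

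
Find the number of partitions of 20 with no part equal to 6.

492

There are 492 such partitions.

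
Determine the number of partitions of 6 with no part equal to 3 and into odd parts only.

Listing the qualifying partitions of 6:
5, 1
1, 1, 1, 1, 1, 1
Counting gives 2.

2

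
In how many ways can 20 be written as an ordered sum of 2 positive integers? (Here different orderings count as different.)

19

By stars and bars with positive parts, the count is C(19,1) = 19.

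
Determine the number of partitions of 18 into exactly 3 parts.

27

A partial list (first 12 by largest part):
16,1,1
15,2,1
14,3,1
14,2,2
13,4,1
13,3,2
12,5,1
12,4,2
12,3,3
11,6,1
11,5,2
11,4,3
…and 15 more, for 27 total.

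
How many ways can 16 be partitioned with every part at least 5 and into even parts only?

3

They are:
16
10,6
8,8
That's 3 in total.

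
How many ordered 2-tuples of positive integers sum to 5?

4

Place 1 bars in the 4 internal gaps of a row of 5 dots: C(4,1) = 4.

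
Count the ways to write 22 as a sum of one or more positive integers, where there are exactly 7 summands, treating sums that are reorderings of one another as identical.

Direct enumeration gives 131 partitions.

131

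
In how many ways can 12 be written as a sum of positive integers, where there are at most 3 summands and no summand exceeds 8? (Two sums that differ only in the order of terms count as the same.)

13

The partitions of 12 that satisfy the conditions:
8 + 4
8 + 3 + 1
8 + 2 + 2
7 + 5
7 + 4 + 1
7 + 3 + 2
6 + 6
6 + 5 + 1
6 + 4 + 2
6 + 3 + 3
5 + 5 + 2
5 + 4 + 3
4 + 4 + 4
Counting gives 13.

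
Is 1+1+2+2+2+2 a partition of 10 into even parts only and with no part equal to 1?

The parts sum to 10, and the condition 'every summand is even' is violated.

No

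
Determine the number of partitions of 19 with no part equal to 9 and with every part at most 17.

A full systematic count gives 446.

446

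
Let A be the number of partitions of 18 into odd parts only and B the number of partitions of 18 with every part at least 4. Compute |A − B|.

30

Partitions of 18 into odd parts only: 46.
Partitions of 18 with every part at least 4: 16.
|46 − 16| = 30.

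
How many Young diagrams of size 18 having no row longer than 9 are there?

318

There are 318 such partitions.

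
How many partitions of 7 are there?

15

They are:
7
6+1
5+2
5+1+1
4+3
4+2+1
4+1+1+1
3+3+1
3+2+2
3+2+1+1
3+1+1+1+1
2+2+2+1
2+2+1+1+1
2+1+1+1+1+1
1+1+1+1+1+1+1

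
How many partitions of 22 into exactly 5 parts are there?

119

Enumerating by decreasing first part gives 119 partitions in all.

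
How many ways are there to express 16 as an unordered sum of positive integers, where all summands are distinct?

There are too many to list fully; the first 12 (by largest part) are:
16
15 + 1
14 + 2
13 + 3
13 + 2 + 1
12 + 4
12 + 3 + 1
11 + 5
11 + 4 + 1
11 + 3 + 2
10 + 6
10 + 5 + 1
…and 20 more, for 32 total.

32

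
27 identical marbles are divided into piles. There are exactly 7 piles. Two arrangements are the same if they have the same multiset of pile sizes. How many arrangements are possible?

364

Direct enumeration gives 364 partitions.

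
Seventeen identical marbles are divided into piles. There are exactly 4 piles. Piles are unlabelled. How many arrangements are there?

A partial list (first 12 by largest part):
14+1+1+1
13+2+1+1
12+3+1+1
12+2+2+1
11+4+1+1
11+3+2+1
11+2+2+2
10+5+1+1
10+4+2+1
10+3+3+1
10+3+2+2
9+6+1+1
…and 27 more, for 39 total.

39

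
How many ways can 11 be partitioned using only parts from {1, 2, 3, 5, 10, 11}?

There are too many to list fully; the first 12 (by largest part) are:
11
10, 1
5, 5, 1
5, 3, 3
5, 3, 2, 1
5, 3, 1, 1, 1
5, 2, 2, 2
5, 2, 2, 1, 1
5, 2, 1, 1, 1, 1
5, 1, 1, 1, 1, 1, 1
3, 3, 3, 2
3, 3, 3, 1, 1
…and 14 more, for 26 total.

26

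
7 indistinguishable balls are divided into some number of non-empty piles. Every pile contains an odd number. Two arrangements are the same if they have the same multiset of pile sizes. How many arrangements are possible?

5

Enumerating:
7
5+1+1
3+3+1
3+1+1+1+1
1+1+1+1+1+1+1
Counting gives 5.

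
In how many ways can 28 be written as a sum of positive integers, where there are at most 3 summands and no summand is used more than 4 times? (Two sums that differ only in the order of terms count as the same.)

80

Direct enumeration gives 80 partitions.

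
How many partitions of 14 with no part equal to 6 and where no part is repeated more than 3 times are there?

66

There are too many to list fully; the first 12 (by largest part) are:
14
1+13
2+12
1+1+12
3+11
1+2+11
1+1+1+11
4+10
1+3+10
2+2+10
1+1+2+10
5+9
…and 54 more, for 66 total.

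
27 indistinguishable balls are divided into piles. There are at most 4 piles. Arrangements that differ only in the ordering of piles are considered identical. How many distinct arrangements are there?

Direct enumeration gives 225 partitions.

225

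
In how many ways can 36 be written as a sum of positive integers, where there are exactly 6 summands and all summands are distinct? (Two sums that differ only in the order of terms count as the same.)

A full systematic count gives 110.

110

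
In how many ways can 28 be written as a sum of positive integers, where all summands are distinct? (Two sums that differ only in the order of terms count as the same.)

222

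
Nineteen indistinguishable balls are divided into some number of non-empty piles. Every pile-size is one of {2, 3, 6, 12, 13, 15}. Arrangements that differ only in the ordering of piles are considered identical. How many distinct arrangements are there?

11

The partitions of 19 that satisfy the conditions:
15 + 2 + 2
13 + 6
13 + 3 + 3
13 + 2 + 2 + 2
12 + 3 + 2 + 2
6 + 6 + 3 + 2 + 2
6 + 3 + 3 + 3 + 2 + 2
6 + 3 + 2 + 2 + 2 + 2 + 2
3 + 3 + 3 + 3 + 3 + 2 + 2
3 + 3 + 3 + 2 + 2 + 2 + 2 + 2
3 + 2 + 2 + 2 + 2 + 2 + 2 + 2 + 2
Counting gives 11.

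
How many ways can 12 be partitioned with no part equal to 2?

There are too many to list fully; the first 12 (by largest part) are:
12
11, 1
10, 1, 1
9, 3
9, 1, 1, 1
8, 4
8, 3, 1
8, 1, 1, 1, 1
7, 5
7, 4, 1
7, 3, 1, 1
7, 1, 1, 1, 1, 1
…and 23 more, for 35 total.

35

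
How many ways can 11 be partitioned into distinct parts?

Listing the qualifying partitions of 11:
11
10+1
9+2
8+3
8+2+1
7+4
7+3+1
6+5
6+4+1
6+3+2
5+4+2
5+3+2+1

12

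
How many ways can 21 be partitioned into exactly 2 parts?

Listing the qualifying partitions of 21:
20 + 1
19 + 2
18 + 3
17 + 4
16 + 5
15 + 6
14 + 7
13 + 8
12 + 9
11 + 10

10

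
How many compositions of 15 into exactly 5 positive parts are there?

1001

A composition of 15 into 5 positive parts is chosen by placing 4 dividers among the 14 gaps between 15 units: C(14,4) = 1001.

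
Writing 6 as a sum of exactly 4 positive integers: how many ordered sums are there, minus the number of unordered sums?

Ordered (compositions into 4 parts): C(5,3) = 10.
Partitions of 6 into exactly 4 parts: 2.
Difference: 10 − 2 = 8.

8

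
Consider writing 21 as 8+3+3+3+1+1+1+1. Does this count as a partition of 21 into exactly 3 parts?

The parts sum to 21, and the condition 'there are exactly 3 summands' is violated.

No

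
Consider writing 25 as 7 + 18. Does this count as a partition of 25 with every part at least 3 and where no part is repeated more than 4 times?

Yes

The parts sum to 25, and the condition 'every summand is at least 3' holds; the condition 'no summand is used more than 4 times' holds.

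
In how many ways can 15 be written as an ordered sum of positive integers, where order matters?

16384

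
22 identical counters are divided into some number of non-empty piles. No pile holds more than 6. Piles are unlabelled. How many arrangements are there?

391

There are 391 such partitions.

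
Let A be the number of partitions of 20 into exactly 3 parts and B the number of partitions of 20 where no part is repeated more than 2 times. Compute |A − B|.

Partitions of 20 into exactly 3 parts: 33.
Partitions of 20 where no part is repeated more than 2 times: 202.
|33 − 202| = 169.

169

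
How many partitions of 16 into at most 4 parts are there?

64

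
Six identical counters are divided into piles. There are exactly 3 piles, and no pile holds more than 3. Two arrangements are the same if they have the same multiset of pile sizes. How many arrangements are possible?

2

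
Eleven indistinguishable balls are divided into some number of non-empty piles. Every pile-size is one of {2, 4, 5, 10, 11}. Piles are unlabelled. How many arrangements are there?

They are:
11
5 + 4 + 2
5 + 2 + 2 + 2

3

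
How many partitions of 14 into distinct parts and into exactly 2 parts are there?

They are:
13, 1
12, 2
11, 3
10, 4
9, 5
8, 6

6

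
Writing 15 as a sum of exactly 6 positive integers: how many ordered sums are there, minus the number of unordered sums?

1976

Compositions: C(14,5) = 2002.
Partitions of 15 into exactly 6 parts: 26.
Difference: 2002 − 26 = 1976.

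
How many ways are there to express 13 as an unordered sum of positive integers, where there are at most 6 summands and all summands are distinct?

18

They are:
13
12 + 1
11 + 2
10 + 3
10 + 2 + 1
9 + 4
9 + 3 + 1
8 + 5
8 + 4 + 1
8 + 3 + 2
7 + 6
7 + 5 + 1
7 + 4 + 2
7 + 3 + 2 + 1
6 + 5 + 2
6 + 4 + 3
6 + 4 + 2 + 1
5 + 4 + 3 + 1
That's 18 in total.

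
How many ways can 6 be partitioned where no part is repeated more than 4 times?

10

Listing the qualifying partitions of 6:
6
5+1
4+2
4+1+1
3+3
3+2+1
3+1+1+1
2+2+2
2+2+1+1
2+1+1+1+1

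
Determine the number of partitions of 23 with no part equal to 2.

There are 463 such partitions.

463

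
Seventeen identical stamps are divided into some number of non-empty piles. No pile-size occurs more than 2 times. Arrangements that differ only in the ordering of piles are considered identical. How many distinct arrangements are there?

A full systematic count gives 108.

108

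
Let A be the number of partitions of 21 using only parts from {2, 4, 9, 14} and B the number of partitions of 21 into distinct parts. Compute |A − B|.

72

Partitions of 21 using only parts from {2, 4, 9, 14}: 4.
Partitions of 21 into distinct parts: 76.
|4 − 76| = 72.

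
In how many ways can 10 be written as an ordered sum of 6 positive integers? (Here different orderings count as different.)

126

Place 5 bars in the 9 internal gaps of a row of 10 dots: C(9,5) = 126.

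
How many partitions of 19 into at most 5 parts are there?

164

Counting exhaustively, 164 partitions satisfy the conditions.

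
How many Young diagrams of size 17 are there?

297

Direct enumeration gives 297 partitions.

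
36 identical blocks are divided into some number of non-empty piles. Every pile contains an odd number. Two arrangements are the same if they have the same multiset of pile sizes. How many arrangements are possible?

Systematic enumeration (by largest part, then next-largest, …) yields 668.

668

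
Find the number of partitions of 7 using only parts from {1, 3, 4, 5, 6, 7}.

They are:
7
6+1
5+1+1
4+3
4+1+1+1
3+3+1
3+1+1+1+1
1+1+1+1+1+1+1

8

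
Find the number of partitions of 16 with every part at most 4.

64

There are too many to list fully; the first 12 (by largest part) are:
4 + 4 + 4 + 4
4 + 4 + 4 + 3 + 1
4 + 4 + 4 + 2 + 2
4 + 4 + 4 + 2 + 1 + 1
4 + 4 + 4 + 1 + 1 + 1 + 1
4 + 4 + 3 + 3 + 2
4 + 4 + 3 + 3 + 1 + 1
4 + 4 + 3 + 2 + 2 + 1
4 + 4 + 3 + 2 + 1 + 1 + 1
4 + 4 + 3 + 1 + 1 + 1 + 1 + 1
4 + 4 + 2 + 2 + 2 + 2
4 + 4 + 2 + 2 + 2 + 1 + 1
…and 52 more, for 64 total.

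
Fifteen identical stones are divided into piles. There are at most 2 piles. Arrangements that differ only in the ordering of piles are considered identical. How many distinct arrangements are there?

8

They are:
15
14 + 1
13 + 2
12 + 3
11 + 4
10 + 5
9 + 6
8 + 7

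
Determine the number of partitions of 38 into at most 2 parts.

They are:
38
1+37
2+36
3+35
4+34
5+33
6+32
7+31
8+30
9+29
10+28
11+27
12+26
13+25
14+24
15+23
16+22
17+21
18+20
19+19

20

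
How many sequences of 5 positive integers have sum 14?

715

Equivalently, choose which 4 of the 13 gaps become plus signs: C(13,4) = 715.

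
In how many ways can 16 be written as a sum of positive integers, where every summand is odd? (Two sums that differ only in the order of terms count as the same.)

32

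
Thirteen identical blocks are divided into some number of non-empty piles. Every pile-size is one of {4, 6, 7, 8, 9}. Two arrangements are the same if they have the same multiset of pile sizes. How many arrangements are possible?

Listing the qualifying partitions of 13:
4 + 9
6 + 7
That's 2 in total.

2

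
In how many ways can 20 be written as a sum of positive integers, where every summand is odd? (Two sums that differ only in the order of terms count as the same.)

A partial list (first 12 by largest part):
19 + 1
17 + 3
17 + 1 + 1 + 1
15 + 5
15 + 3 + 1 + 1
15 + 1 + 1 + 1 + 1 + 1
13 + 7
13 + 5 + 1 + 1
13 + 3 + 3 + 1
13 + 3 + 1 + 1 + 1 + 1
13 + 1 + 1 + 1 + 1 + 1 + 1 + 1
11 + 9
…and 52 more, for 64 total.

64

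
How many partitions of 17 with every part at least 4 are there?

12

They are:
17
13 + 4
12 + 5
11 + 6
10 + 7
9 + 8
9 + 4 + 4
8 + 5 + 4
7 + 6 + 4
7 + 5 + 5
6 + 6 + 5
5 + 4 + 4 + 4
That's 12 in total.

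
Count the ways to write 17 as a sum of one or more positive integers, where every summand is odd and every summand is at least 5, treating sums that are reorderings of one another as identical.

2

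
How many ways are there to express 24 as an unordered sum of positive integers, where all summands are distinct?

Counting exhaustively, 122 partitions satisfy the conditions.

122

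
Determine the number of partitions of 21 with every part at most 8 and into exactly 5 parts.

48

There are too many to list fully; the first 12 (by largest part) are:
8+8+3+1+1
8+8+2+2+1
8+7+4+1+1
8+7+3+2+1
8+7+2+2+2
8+6+5+1+1
8+6+4+2+1
8+6+3+3+1
8+6+3+2+2
8+5+5+2+1
8+5+4+3+1
8+5+4+2+2
…and 36 more, for 48 total.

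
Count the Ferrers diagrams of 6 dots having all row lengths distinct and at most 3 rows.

4

The partitions of 6 that satisfy the conditions:
6
5 + 1
4 + 2
3 + 2 + 1
That's 4 in total.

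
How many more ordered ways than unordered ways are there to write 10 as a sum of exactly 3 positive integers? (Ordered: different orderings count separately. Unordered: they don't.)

28

Ordered (compositions into 3 parts): C(9,2) = 36.
Partitions of 10 into exactly 3 parts: 8.
Difference: 36 − 8 = 28.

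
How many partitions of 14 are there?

A full systematic count gives 135.

135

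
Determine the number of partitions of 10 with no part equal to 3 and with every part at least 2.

8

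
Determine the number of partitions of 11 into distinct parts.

12

Listing the qualifying partitions of 11:
11
10, 1
9, 2
8, 3
8, 2, 1
7, 4
7, 3, 1
6, 5
6, 4, 1
6, 3, 2
5, 4, 2
5, 3, 2, 1
That's 12 in total.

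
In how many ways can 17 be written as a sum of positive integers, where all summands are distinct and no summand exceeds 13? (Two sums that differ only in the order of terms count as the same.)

33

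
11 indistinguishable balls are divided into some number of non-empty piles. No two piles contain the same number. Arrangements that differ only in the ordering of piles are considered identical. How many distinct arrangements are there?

They are:
11
10 + 1
9 + 2
8 + 3
8 + 2 + 1
7 + 4
7 + 3 + 1
6 + 5
6 + 4 + 1
6 + 3 + 2
5 + 4 + 2
5 + 3 + 2 + 1
Counting gives 12.

12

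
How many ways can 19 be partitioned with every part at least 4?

18

Enumerating:
19
15,4
14,5
13,6
12,7
11,8
11,4,4
10,9
10,5,4
9,6,4
9,5,5
8,7,4
8,6,5
7,7,5
7,6,6
7,4,4,4
6,5,4,4
5,5,5,4
That's 18 in total.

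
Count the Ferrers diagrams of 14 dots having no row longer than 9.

Counting exhaustively, 123 partitions satisfy the conditions.

123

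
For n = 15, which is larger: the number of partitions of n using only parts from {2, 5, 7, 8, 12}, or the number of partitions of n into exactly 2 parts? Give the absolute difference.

2

Partitions of 15 using only parts from {2, 5, 7, 8, 12}: 5.
Partitions of 15 into exactly 2 parts: 7.
|5 − 7| = 2.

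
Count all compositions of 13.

4096

There are 12 gaps and each independently is a cut or not, giving 2^12 = 4096.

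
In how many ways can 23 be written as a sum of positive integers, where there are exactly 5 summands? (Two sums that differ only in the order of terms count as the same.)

Counting exhaustively, 141 partitions satisfy the conditions.

141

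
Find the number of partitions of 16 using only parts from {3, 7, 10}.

2

Enumerating:
10+3+3
7+3+3+3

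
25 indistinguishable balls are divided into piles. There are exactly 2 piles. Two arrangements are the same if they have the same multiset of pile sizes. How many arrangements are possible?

The partitions of 25 that satisfy the conditions:
1,24
2,23
3,22
4,21
5,20
6,19
7,18
8,17
9,16
10,15
11,14
12,13

12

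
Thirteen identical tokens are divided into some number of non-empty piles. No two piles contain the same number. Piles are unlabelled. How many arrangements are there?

They are:
13
1+12
2+11
3+10
1+2+10
4+9
1+3+9
5+8
1+4+8
2+3+8
6+7
1+5+7
2+4+7
1+2+3+7
2+5+6
3+4+6
1+2+4+6
1+3+4+5
Counting gives 18.

18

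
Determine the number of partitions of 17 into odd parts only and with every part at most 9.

30

There are too many to list fully; the first 12 (by largest part) are:
9, 7, 1
9, 5, 3
9, 5, 1, 1, 1
9, 3, 3, 1, 1
9, 3, 1, 1, 1, 1, 1
9, 1, 1, 1, 1, 1, 1, 1, 1
7, 7, 3
7, 7, 1, 1, 1
7, 5, 5
7, 5, 3, 1, 1
7, 5, 1, 1, 1, 1, 1
7, 3, 3, 3, 1
…and 18 more, for 30 total.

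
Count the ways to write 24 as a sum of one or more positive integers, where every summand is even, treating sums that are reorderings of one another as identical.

There are 77 such partitions.

77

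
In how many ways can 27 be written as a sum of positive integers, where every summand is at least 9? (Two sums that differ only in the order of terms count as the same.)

Listing the qualifying partitions of 27:
27
18 + 9
17 + 10
16 + 11
15 + 12
14 + 13
9 + 9 + 9

7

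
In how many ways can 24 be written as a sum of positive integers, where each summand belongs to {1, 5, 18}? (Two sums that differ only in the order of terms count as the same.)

7

The partitions of 24 that satisfy the conditions:
1+5+18
1+1+1+1+1+1+18
1+1+1+1+5+5+5+5
1+1+1+1+1+1+1+1+1+5+5+5
1+1+1+1+1+1+1+1+1+1+1+1+1+1+5+5
1+1+1+1+1+1+1+1+1+1+1+1+1+1+1+1+1+1+1+5
1+1+1+1+1+1+1+1+1+1+1+1+1+1+1+1+1+1+1+1+1+1+1+1
Counting gives 7.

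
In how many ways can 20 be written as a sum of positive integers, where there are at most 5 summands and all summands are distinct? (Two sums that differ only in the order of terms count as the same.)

64

There are too many to list fully; the first 12 (by largest part) are:
20
19, 1
18, 2
17, 3
17, 2, 1
16, 4
16, 3, 1
15, 5
15, 4, 1
15, 3, 2
14, 6
14, 5, 1
…and 52 more, for 64 total.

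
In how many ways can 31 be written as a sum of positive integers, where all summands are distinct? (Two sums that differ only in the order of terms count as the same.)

340

There are 340 such partitions.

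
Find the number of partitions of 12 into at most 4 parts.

34

There are too many to list fully; the first 12 (by largest part) are:
12
11,1
10,2
10,1,1
9,3
9,2,1
9,1,1,1
8,4
8,3,1
8,2,2
8,2,1,1
7,5
…and 22 more, for 34 total.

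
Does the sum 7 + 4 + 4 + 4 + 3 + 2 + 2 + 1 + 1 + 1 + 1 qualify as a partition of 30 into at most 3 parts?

No

The parts sum to 30, and the condition 'there are at most 3 summands' is violated.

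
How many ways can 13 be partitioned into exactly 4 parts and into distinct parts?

They are:
7, 3, 2, 1
6, 4, 2, 1
5, 4, 3, 1
That's 3 in total.

3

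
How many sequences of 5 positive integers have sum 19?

Equivalently, choose which 4 of the 18 gaps become plus signs: C(18,4) = 3060.

3060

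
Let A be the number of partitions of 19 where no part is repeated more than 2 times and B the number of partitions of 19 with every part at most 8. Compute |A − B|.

Partitions of 19 where no part is repeated more than 2 times: 163.
Partitions of 19 with every part at most 8: 352.
|163 − 352| = 189.

189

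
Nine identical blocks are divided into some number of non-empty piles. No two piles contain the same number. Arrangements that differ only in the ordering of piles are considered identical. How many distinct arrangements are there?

They are:
9
1,8
2,7
3,6
1,2,6
4,5
1,3,5
2,3,4

8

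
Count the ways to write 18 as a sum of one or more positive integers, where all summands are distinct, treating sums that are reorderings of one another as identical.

46

A partial list (first 12 by largest part):
18
1+17
2+16
3+15
1+2+15
4+14
1+3+14
5+13
1+4+13
2+3+13
6+12
1+5+12
…and 34 more, for 46 total.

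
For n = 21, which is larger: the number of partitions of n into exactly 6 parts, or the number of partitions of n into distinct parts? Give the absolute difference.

34

Partitions of 21 into exactly 6 parts: 110.
Partitions of 21 into distinct parts: 76.
|110 − 76| = 34.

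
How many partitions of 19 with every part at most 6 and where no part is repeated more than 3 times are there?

Systematic enumeration (by largest part, then next-largest, …) yields 81.

81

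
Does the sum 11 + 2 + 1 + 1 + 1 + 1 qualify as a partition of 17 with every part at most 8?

No

The parts sum to 17, and the condition 'no summand exceeds 8' is violated.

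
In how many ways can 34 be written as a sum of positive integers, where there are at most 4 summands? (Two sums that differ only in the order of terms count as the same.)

411

A full systematic count gives 411.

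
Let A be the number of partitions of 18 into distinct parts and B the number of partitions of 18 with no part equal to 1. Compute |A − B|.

Partitions of 18 into distinct parts: 46.
Partitions of 18 with no part equal to 1: 88.
|46 − 88| = 42.

42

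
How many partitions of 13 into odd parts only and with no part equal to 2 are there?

18

The partitions of 13 that satisfy the conditions:
13
11, 1, 1
9, 3, 1
9, 1, 1, 1, 1
7, 5, 1
7, 3, 3
7, 3, 1, 1, 1
7, 1, 1, 1, 1, 1, 1
5, 5, 3
5, 5, 1, 1, 1
5, 3, 3, 1, 1
5, 3, 1, 1, 1, 1, 1
5, 1, 1, 1, 1, 1, 1, 1, 1
3, 3, 3, 3, 1
3, 3, 3, 1, 1, 1, 1
3, 3, 1, 1, 1, 1, 1, 1, 1
3, 1, 1, 1, 1, 1, 1, 1, 1, 1, 1
1, 1, 1, 1, 1, 1, 1, 1, 1, 1, 1, 1, 1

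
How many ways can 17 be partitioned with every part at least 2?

There are too many to list fully; the first 12 (by largest part) are:
17
15 + 2
14 + 3
13 + 4
13 + 2 + 2
12 + 5
12 + 3 + 2
11 + 6
11 + 4 + 2
11 + 3 + 3
11 + 2 + 2 + 2
10 + 7
…and 54 more, for 66 total.

66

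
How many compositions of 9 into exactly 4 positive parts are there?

56

Place 3 bars in the 8 internal gaps of a row of 9 dots: C(8,3) = 56.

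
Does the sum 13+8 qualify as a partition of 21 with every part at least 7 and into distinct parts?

Yes

The parts sum to 21, and the condition 'every summand is at least 7' holds; the condition 'all summands are distinct' holds.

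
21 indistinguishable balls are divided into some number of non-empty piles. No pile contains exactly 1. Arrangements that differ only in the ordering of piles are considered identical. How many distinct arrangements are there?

There are 165 such partitions.

165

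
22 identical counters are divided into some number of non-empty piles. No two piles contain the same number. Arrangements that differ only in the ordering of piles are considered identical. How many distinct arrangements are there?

89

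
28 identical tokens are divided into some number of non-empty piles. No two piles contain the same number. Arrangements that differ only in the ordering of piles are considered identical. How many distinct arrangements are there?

222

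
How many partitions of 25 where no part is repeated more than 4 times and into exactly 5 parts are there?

191

Enumerating by decreasing first part gives 191 partitions in all.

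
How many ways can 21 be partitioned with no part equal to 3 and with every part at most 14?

Enumerating by decreasing first part gives 384 partitions in all.

384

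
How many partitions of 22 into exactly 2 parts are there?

Enumerating:
21, 1
20, 2
19, 3
18, 4
17, 5
16, 6
15, 7
14, 8
13, 9
12, 10
11, 11

11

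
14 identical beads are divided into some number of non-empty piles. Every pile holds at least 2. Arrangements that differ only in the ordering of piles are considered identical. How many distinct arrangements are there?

A partial list (first 12 by largest part):
14
12+2
11+3
10+4
10+2+2
9+5
9+3+2
8+6
8+4+2
8+3+3
8+2+2+2
7+7
…and 22 more, for 34 total.

34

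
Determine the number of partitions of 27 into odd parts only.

192

A full systematic count gives 192.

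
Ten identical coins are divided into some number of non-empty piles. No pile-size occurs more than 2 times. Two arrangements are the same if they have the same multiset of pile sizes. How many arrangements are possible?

22

They are:
10
9+1
8+2
8+1+1
7+3
7+2+1
6+4
6+3+1
6+2+2
6+2+1+1
5+5
5+4+1
5+3+2
5+3+1+1
5+2+2+1
4+4+2
4+4+1+1
4+3+3
4+3+2+1
4+2+2+1+1
3+3+2+2
3+3+2+1+1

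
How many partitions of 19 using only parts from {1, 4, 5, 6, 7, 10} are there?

There are too many to list fully; the first 12 (by largest part) are:
10+7+1+1
10+6+1+1+1
10+5+4
10+5+1+1+1+1
10+4+4+1
10+4+1+1+1+1+1
10+1+1+1+1+1+1+1+1+1
7+7+5
7+7+4+1
7+7+1+1+1+1+1
7+6+6
7+6+5+1
…and 35 more, for 47 total.

47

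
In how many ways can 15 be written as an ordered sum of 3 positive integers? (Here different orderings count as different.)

91

A composition of 15 into 3 positive parts is chosen by placing 2 dividers among the 14 gaps between 15 units: C(14,2) = 91.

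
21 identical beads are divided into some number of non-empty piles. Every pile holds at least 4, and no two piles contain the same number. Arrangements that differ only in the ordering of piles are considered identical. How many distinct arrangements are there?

15

Listing the qualifying partitions of 21:
21
17,4
16,5
15,6
14,7
13,8
12,9
12,5,4
11,10
11,6,4
10,7,4
10,6,5
9,8,4
9,7,5
8,7,6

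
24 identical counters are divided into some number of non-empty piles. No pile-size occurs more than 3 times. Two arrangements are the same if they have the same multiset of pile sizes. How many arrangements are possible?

722

Enumerating by decreasing first part gives 722 partitions in all.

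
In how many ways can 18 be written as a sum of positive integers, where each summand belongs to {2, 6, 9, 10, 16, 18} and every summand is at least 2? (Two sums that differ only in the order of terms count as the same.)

Enumerating:
18
2 + 16
2 + 6 + 10
2 + 2 + 2 + 2 + 10
9 + 9
6 + 6 + 6
2 + 2 + 2 + 6 + 6
2 + 2 + 2 + 2 + 2 + 2 + 6
2 + 2 + 2 + 2 + 2 + 2 + 2 + 2 + 2
Counting gives 9.

9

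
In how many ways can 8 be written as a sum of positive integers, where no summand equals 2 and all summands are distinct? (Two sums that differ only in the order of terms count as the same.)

4

Enumerating:
8
7+1
5+3
4+3+1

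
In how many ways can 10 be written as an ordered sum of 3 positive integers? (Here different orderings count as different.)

36

Equivalently, choose which 2 of the 9 gaps become plus signs: C(9,2) = 36.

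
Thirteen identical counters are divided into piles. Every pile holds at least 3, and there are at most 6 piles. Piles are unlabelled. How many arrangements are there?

10

Enumerating:
13
3,10
4,9
5,8
6,7
3,3,7
3,4,6
3,5,5
4,4,5
3,3,3,4
That's 10 in total.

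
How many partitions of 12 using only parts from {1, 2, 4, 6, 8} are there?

27

A partial list (first 12 by largest part):
8, 4
8, 2, 2
8, 2, 1, 1
8, 1, 1, 1, 1
6, 6
6, 4, 2
6, 4, 1, 1
6, 2, 2, 2
6, 2, 2, 1, 1
6, 2, 1, 1, 1, 1
6, 1, 1, 1, 1, 1, 1
4, 4, 4
…and 15 more, for 27 total.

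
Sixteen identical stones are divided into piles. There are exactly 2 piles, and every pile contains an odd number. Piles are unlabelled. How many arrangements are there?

Enumerating:
15 + 1
13 + 3
11 + 5
9 + 7

4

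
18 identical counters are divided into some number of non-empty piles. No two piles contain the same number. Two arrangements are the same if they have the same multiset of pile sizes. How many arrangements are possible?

A partial list (first 12 by largest part):
18
17 + 1
16 + 2
15 + 3
15 + 2 + 1
14 + 4
14 + 3 + 1
13 + 5
13 + 4 + 1
13 + 3 + 2
12 + 6
12 + 5 + 1
…and 34 more, for 46 total.

46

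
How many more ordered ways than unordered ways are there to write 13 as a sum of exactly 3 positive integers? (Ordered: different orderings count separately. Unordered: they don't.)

Compositions: C(12,2) = 66.
Partitions of 13 into exactly 3 parts: 14.
Difference: 66 − 14 = 52.

52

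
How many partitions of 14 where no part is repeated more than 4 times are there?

A full systematic count gives 100.

100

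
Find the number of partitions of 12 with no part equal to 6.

A partial list (first 12 by largest part):
12
11, 1
10, 2
10, 1, 1
9, 3
9, 2, 1
9, 1, 1, 1
8, 4
8, 3, 1
8, 2, 2
8, 2, 1, 1
8, 1, 1, 1, 1
…and 54 more, for 66 total.

66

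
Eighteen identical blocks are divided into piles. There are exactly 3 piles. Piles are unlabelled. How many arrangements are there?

27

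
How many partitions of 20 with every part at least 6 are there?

8

Enumerating:
20
14, 6
13, 7
12, 8
11, 9
10, 10
8, 6, 6
7, 7, 6
That's 8 in total.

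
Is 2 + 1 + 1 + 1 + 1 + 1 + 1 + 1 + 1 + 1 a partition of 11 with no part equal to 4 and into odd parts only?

No

The parts sum to 11, and the condition 'every summand is odd' is violated.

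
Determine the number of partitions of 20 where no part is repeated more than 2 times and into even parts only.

22

Listing the qualifying partitions of 20:
20
18, 2
16, 4
16, 2, 2
14, 6
14, 4, 2
12, 8
12, 6, 2
12, 4, 4
12, 4, 2, 2
10, 10
10, 8, 2
10, 6, 4
10, 6, 2, 2
10, 4, 4, 2
8, 8, 4
8, 8, 2, 2
8, 6, 6
8, 6, 4, 2
8, 4, 4, 2, 2
6, 6, 4, 4
6, 6, 4, 2, 2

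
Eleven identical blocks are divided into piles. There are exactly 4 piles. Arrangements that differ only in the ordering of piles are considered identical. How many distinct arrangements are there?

Listing the qualifying partitions of 11:
8,1,1,1
7,2,1,1
6,3,1,1
6,2,2,1
5,4,1,1
5,3,2,1
5,2,2,2
4,4,2,1
4,3,3,1
4,3,2,2
3,3,3,2

11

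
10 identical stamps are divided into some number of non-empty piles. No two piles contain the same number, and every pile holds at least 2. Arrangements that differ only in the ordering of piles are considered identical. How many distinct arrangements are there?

5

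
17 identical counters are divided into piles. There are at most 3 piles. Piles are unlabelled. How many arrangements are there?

33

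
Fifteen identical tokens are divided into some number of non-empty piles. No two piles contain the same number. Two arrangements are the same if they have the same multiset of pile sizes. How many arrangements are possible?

There are too many to list fully; the first 12 (by largest part) are:
15
14,1
13,2
12,3
12,2,1
11,4
11,3,1
10,5
10,4,1
10,3,2
9,6
9,5,1
…and 15 more, for 27 total.

27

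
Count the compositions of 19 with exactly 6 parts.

Place 5 bars in the 18 internal gaps of a row of 19 dots: C(18,5) = 8568.

8568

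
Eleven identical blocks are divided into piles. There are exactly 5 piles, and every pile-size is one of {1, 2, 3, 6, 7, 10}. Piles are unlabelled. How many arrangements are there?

5

Enumerating:
7, 1, 1, 1, 1
6, 2, 1, 1, 1
3, 3, 3, 1, 1
3, 3, 2, 2, 1
3, 2, 2, 2, 2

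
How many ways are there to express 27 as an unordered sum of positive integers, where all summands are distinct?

Direct enumeration gives 192 partitions.

192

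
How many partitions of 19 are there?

There are 490 such partitions.

490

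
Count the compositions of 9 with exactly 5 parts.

Equivalently, choose which 4 of the 8 gaps become plus signs: C(8,4) = 70.

70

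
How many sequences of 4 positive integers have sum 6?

Place 3 bars in the 5 internal gaps of a row of 6 dots: C(5,3) = 10.

10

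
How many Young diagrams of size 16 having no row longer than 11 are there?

219

Systematic enumeration (by largest part, then next-largest, …) yields 219.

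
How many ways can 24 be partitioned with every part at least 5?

A partial list (first 12 by largest part):
24
19,5
18,6
17,7
16,8
15,9
14,10
14,5,5
13,11
13,6,5
12,12
12,7,5
…and 14 more, for 26 total.

26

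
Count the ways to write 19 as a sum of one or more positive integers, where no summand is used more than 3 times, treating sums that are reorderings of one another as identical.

258

Direct enumeration gives 258 partitions.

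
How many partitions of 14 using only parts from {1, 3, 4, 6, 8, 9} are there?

28

There are too many to list fully; the first 12 (by largest part) are:
9+4+1
9+3+1+1
9+1+1+1+1+1
8+6
8+4+1+1
8+3+3
8+3+1+1+1
8+1+1+1+1+1+1
6+6+1+1
6+4+4
6+4+3+1
6+4+1+1+1+1
…and 16 more, for 28 total.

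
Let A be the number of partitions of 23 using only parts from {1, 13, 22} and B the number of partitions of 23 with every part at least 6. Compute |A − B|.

9

Partitions of 23 using only parts from {1, 13, 22}: 3.
Partitions of 23 with every part at least 6: 12.
|3 − 12| = 9.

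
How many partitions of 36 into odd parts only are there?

668

Systematic enumeration (by largest part, then next-largest, …) yields 668.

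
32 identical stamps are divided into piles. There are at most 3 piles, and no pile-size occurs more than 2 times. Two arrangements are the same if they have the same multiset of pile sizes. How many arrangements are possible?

102

Systematic enumeration (by largest part, then next-largest, …) yields 102.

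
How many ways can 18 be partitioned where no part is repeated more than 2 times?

Enumerating by decreasing first part gives 135 partitions in all.

135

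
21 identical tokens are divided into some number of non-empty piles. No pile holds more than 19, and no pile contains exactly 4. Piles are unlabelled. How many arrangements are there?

493

Enumerating by decreasing first part gives 493 partitions in all.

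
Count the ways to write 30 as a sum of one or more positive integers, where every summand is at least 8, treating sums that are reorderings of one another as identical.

16

Listing the qualifying partitions of 30:
30
22 + 8
21 + 9
20 + 10
19 + 11
18 + 12
17 + 13
16 + 14
15 + 15
14 + 8 + 8
13 + 9 + 8
12 + 10 + 8
12 + 9 + 9
11 + 11 + 8
11 + 10 + 9
10 + 10 + 10
That's 16 in total.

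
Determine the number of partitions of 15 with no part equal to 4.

120

A full systematic count gives 120.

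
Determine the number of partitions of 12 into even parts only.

They are:
12
2+10
4+8
2+2+8
6+6
2+4+6
2+2+2+6
4+4+4
2+2+4+4
2+2+2+2+4
2+2+2+2+2+2
Counting gives 11.

11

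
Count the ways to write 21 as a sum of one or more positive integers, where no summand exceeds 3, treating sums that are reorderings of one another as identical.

There are too many to list fully; the first 12 (by largest part) are:
3+3+3+3+3+3+3
3+3+3+3+3+3+2+1
3+3+3+3+3+3+1+1+1
3+3+3+3+3+2+2+2
3+3+3+3+3+2+2+1+1
3+3+3+3+3+2+1+1+1+1
3+3+3+3+3+1+1+1+1+1+1
3+3+3+3+2+2+2+2+1
3+3+3+3+2+2+2+1+1+1
3+3+3+3+2+2+1+1+1+1+1
3+3+3+3+2+1+1+1+1+1+1+1
3+3+3+3+1+1+1+1+1+1+1+1+1
…and 36 more, for 48 total.

48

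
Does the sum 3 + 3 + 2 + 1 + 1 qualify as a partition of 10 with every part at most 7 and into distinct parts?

No

The parts sum to 10, and the condition 'all summands are distinct' is violated.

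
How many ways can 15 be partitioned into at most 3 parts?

There are too many to list fully; the first 12 (by largest part) are:
15
14, 1
13, 2
13, 1, 1
12, 3
12, 2, 1
11, 4
11, 3, 1
11, 2, 2
10, 5
10, 4, 1
10, 3, 2
…and 15 more, for 27 total.

27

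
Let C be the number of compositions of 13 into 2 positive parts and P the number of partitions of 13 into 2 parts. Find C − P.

6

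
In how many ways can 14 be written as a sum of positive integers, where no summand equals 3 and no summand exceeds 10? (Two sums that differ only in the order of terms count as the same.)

73

Enumerating by decreasing first part gives 73 partitions in all.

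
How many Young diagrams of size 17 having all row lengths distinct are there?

A partial list (first 12 by largest part):
17
1+16
2+15
3+14
1+2+14
4+13
1+3+13
5+12
1+4+12
2+3+12
6+11
1+5+11
…and 26 more, for 38 total.

38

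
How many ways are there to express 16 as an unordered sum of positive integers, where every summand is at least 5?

6

The partitions of 16 that satisfy the conditions:
16
5 + 11
6 + 10
7 + 9
8 + 8
5 + 5 + 6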